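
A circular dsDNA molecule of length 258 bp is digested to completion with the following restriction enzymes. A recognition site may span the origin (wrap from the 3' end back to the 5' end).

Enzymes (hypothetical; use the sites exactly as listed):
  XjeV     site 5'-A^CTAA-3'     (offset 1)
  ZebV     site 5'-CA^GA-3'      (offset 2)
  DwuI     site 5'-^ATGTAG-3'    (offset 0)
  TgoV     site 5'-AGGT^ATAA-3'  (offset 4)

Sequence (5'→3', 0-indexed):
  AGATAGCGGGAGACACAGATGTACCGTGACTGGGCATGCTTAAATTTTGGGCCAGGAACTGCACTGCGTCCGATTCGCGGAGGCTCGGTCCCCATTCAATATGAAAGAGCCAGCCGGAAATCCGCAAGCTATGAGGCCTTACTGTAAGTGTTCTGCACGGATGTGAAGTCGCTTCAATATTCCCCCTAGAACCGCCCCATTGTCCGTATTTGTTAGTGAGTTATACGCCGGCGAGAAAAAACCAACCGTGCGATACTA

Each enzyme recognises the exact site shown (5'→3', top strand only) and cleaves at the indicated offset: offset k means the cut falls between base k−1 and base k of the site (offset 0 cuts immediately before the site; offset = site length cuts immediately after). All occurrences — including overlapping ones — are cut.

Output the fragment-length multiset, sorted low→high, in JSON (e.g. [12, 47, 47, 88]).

[20,238]

Site scan:
  XjeV ACTAA/1: at [254] ⇒ [255]
  ZebV CAGA/2: at [15] ⇒ [17]
  DwuI (ATGTAG, off=0): no sites
  TgoV (AGGTATAA, off=4): no sites

All cut coordinates (distinct, sorted): [17, 255]

Fragment lengths:
  17→255: 238 bp
  255→17 (wrap): 258-255+17 = 20 bp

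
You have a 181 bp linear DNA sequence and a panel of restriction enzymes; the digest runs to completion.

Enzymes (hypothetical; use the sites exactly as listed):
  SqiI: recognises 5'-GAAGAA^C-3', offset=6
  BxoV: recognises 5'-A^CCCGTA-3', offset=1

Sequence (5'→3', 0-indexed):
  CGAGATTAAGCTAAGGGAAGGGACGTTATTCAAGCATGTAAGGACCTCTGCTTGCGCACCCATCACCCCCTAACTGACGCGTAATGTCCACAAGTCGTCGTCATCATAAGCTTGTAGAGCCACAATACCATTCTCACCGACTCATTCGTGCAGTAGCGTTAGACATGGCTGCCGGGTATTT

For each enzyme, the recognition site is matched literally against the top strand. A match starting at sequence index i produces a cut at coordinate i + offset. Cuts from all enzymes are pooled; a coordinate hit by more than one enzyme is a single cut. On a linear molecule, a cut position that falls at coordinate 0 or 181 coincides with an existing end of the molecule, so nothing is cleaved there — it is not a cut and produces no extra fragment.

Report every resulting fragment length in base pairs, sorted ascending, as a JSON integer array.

Scan for sites:
  SqiI (GAAGAAC, off=6): no sites
  BxoV (ACCCGTA, off=1): no sites

Pooled cuts: ∅

Fragments:
  no cuts → one linear fragment of 181 bp

[181]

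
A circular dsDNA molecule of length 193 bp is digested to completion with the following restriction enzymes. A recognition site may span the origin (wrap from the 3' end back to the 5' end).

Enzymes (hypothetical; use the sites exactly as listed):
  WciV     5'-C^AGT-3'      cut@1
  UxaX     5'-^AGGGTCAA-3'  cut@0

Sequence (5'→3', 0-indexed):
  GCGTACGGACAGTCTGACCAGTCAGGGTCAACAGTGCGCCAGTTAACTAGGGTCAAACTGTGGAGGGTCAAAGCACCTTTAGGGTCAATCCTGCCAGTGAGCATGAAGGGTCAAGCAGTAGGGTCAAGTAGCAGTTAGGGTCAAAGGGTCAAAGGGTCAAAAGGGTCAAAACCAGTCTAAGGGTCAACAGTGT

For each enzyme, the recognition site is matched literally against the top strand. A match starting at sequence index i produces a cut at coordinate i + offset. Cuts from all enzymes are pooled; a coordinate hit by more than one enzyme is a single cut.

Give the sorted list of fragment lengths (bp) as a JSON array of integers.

[3,4,4,6,8,8,8,8,9,9,9,9,10,11,12,13,15,15,15,17]

Site scan:
  WciV (CAGT, off=1): starts [9, 18, 31, 39, 94, 115, 131, 172, 187] → cuts [10, 19, 32, 40, 95, 116, 132, 173, 188]
  UxaX (AGGGTCAA, off=0): starts [23, 48, 63, 80, 106, 119, 136, 144, 152, 161, 179] → cuts [23, 48, 63, 80, 106, 119, 136, 144, 152, 161, 179]

Pooled cuts: [10, 19, 23, 32, 40, 48, 63, 80, 95, 106, 116, 119, 132, 136, 144, 152, 161, 173, 179, 188]

Fragments:
  10→19: 9 bp
  19→23: 4 bp
  23→32: 9 bp
  32→40: 8 bp
  40→48: 8 bp
  48→63: 15 bp
  63→80: 17 bp
  80→95: 15 bp
  95→106: 11 bp
  106→116: 10 bp
  116→119: 3 bp
  119→132: 13 bp
  132→136: 4 bp
  136→144: 8 bp
  144→152: 8 bp
  152→161: 9 bp
  161→173: 12 bp
  173→179: 6 bp
  179→188: 9 bp
  188→10 (wrap): 193-188+10 = 15 bp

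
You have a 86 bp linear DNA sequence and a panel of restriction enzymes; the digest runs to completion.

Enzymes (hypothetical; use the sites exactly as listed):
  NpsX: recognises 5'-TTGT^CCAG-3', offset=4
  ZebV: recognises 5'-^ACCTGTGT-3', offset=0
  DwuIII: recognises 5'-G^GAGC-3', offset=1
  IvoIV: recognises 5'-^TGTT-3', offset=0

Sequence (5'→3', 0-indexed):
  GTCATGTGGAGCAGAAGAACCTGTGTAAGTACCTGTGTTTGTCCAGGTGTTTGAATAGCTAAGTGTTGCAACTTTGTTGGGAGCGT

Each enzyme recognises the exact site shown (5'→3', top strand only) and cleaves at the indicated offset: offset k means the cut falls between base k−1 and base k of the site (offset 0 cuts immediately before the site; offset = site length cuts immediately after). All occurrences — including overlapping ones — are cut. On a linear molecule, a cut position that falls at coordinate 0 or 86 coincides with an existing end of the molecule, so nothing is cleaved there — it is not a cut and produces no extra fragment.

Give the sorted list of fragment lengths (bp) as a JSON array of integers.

[5,5,6,6,7,8,10,11,12,16]

Scan for sites:
  NpsX (TTGTCCAG, off=4): starts [38] → cuts [42]
  ZebV (ACCTGTGT, off=0): starts [18, 30] → cuts [18, 30]
  DwuIII (GGAGC, off=1): starts [7, 79] → cuts [8, 80]
  IvoIV (TGTT, off=0): starts [35, 47, 63, 74] → cuts [35, 47, 63, 74]

Pooled cuts: [8, 18, 30, 35, 42, 47, 63, 74, 80]

Fragments:
  [0,8): 8 bp
  [8,18): 10 bp
  [18,30): 12 bp
  [30,35): 5 bp
  [35,42): 7 bp
  [42,47): 5 bp
  [47,63): 16 bp
  [63,74): 11 bp
  [74,80): 6 bp
  [80,86): 6 bp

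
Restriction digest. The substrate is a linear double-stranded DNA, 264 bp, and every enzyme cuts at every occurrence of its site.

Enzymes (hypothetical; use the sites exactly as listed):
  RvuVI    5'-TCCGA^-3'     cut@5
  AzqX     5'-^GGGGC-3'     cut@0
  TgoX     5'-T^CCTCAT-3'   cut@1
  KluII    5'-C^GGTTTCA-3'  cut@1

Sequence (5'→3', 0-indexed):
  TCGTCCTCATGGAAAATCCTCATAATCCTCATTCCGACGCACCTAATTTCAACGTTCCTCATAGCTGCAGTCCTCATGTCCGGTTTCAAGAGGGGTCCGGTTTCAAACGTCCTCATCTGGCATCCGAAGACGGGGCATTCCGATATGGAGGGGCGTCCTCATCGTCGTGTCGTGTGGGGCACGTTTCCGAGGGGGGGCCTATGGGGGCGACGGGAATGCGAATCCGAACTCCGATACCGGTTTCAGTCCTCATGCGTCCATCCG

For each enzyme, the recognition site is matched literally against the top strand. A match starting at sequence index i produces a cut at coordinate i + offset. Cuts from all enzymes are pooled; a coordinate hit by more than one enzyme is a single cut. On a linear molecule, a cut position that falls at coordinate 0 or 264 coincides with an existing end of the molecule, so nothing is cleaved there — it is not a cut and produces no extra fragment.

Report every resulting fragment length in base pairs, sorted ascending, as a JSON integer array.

[3,4,4,4,6,7,7,9,9,10,10,11,12,12,13,15,15,17,17,17,19,19,24]

Site scan:
  RvuVI (TCCGA, off=5): starts [32, 122, 138, 185, 222, 229] → cuts [37, 127, 143, 190, 227, 234]
  AzqX (GGGGC, off=0): starts [131, 149, 175, 193, 203] → cuts [131, 149, 175, 193, 203]
  TgoX (TCCTCAT, off=1): starts [3, 16, 25, 55, 70, 109, 155, 246] → cuts [4, 17, 26, 56, 71, 110, 156, 247]
  KluII (CGGTTTCA, off=1): starts [80, 97, 237] → cuts [81, 98, 238]

All cut coordinates (distinct, sorted): [4, 17, 26, 37, 56, 71, 81, 98, 110, 127, 131, 143, 149, 156, 175, 190, 193, 203, 227, 234, 238, 247]

Fragments:
  [0,4): 4 bp
  [4,17): 13 bp
  [17,26): 9 bp
  [26,37): 11 bp
  [37,56): 19 bp
  [56,71): 15 bp
  [71,81): 10 bp
  [81,98): 17 bp
  [98,110): 12 bp
  [110,127): 17 bp
  [127,131): 4 bp
  [131,143): 12 bp
  [143,149): 6 bp
  [149,156): 7 bp
  [156,175): 19 bp
  [175,190): 15 bp
  [190,193): 3 bp
  [193,203): 10 bp
  [203,227): 24 bp
  [227,234): 7 bp
  [234,238): 4 bp
  [238,247): 9 bp
  [247,264): 17 bp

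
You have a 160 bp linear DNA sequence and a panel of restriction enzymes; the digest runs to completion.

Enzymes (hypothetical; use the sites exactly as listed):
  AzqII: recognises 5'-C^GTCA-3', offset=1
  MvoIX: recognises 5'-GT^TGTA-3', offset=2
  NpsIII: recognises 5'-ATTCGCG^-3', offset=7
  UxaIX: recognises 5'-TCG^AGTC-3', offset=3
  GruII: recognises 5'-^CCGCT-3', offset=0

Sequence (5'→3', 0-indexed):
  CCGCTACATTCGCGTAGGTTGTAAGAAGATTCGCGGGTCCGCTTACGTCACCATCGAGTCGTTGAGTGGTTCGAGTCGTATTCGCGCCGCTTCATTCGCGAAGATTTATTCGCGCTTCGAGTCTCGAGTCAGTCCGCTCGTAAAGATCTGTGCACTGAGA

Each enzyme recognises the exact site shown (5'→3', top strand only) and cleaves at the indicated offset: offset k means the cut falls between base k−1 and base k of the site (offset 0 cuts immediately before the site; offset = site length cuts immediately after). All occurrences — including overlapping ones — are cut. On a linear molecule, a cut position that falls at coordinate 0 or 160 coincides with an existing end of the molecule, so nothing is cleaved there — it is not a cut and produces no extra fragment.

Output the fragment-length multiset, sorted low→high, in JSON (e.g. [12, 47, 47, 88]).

[3,5,5,7,7,8,10,13,14,14,14,16,17,27]

Scan for sites:
  AzqII (CGTCA, off=1): starts [45] → cuts [46]
  MvoIX (GTTGTA, off=2): starts [17] → cuts [19]
  NpsIII (ATTCGCG, off=7): starts [7, 28, 79, 93, 107] → cuts [14, 35, 86, 100, 114]
  UxaIX (TCGAGTC, off=3): starts [53, 70, 116, 123] → cuts [56, 73, 119, 126]
  GruII (CCGCT, off=0): starts [0, 38, 86, 133] → cuts [38, 86, 133] (position 0 is a terminus of the linear molecule — no cut)

Pooled cuts: [14, 19, 35, 38, 46, 56, 73, 86, 100, 114, 119, 126, 133]

Fragment lengths:
  [0,14): 14 bp
  [14,19): 5 bp
  [19,35): 16 bp
  [35,38): 3 bp
  [38,46): 8 bp
  [46,56): 10 bp
  [56,73): 17 bp
  [73,86): 13 bp
  [86,100): 14 bp
  [100,114): 14 bp
  [114,119): 5 bp
  [119,126): 7 bp
  [126,133): 7 bp
  [133,160): 27 bp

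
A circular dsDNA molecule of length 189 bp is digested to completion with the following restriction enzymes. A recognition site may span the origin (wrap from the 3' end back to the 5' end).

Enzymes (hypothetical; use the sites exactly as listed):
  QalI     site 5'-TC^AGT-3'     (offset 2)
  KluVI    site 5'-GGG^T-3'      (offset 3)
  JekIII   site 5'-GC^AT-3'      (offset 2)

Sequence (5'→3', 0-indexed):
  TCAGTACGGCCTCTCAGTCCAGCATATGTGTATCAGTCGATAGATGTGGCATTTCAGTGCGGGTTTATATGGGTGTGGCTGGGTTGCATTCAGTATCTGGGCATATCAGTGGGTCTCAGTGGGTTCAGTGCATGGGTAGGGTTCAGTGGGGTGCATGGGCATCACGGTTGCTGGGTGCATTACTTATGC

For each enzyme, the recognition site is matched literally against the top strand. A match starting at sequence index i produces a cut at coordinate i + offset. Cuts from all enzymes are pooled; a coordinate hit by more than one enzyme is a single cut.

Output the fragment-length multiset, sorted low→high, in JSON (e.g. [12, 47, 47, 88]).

Scan for sites:
  QalI (TCAGT, off=2): starts [0, 13, 32, 53, 89, 105, 115, 124, 142] → cuts [2, 15, 34, 55, 91, 107, 117, 126, 144]
  KluVI (GGGT, off=3): starts [60, 70, 80, 110, 120, 133, 138, 148, 172] → cuts [63, 73, 83, 113, 123, 136, 141, 151, 175]
  JekIII (GCAT, off=2): starts [21, 48, 85, 100, 129, 152, 158, 176] → cuts [23, 50, 87, 102, 131, 154, 160, 178]

All cut coordinates (distinct, sorted): [2, 15, 23, 34, 50, 55, 63, 73, 83, 87, 91, 102, 107, 113, 117, 123, 126, 131, 136, 141, 144, 151, 154, 160, 175, 178]

Fragment lengths:
  2→15: 13 bp
  15→23: 8 bp
  23→34: 11 bp
  34→50: 16 bp
  50→55: 5 bp
  55→63: 8 bp
  63→73: 10 bp
  73→83: 10 bp
  83→87: 4 bp
  87→91: 4 bp
  91→102: 11 bp
  102→107: 5 bp
  107→113: 6 bp
  113→117: 4 bp
  117→123: 6 bp
  123→126: 3 bp
  126→131: 5 bp
  131→136: 5 bp
  136→141: 5 bp
  141→144: 3 bp
  144→151: 7 bp
  151→154: 3 bp
  154→160: 6 bp
  160→175: 15 bp
  175→178: 3 bp
  178→2 (wrap): 189-178+2 = 13 bp

[3,3,3,3,4,4,4,5,5,5,5,5,6,6,6,7,8,8,10,10,11,11,13,13,15,16]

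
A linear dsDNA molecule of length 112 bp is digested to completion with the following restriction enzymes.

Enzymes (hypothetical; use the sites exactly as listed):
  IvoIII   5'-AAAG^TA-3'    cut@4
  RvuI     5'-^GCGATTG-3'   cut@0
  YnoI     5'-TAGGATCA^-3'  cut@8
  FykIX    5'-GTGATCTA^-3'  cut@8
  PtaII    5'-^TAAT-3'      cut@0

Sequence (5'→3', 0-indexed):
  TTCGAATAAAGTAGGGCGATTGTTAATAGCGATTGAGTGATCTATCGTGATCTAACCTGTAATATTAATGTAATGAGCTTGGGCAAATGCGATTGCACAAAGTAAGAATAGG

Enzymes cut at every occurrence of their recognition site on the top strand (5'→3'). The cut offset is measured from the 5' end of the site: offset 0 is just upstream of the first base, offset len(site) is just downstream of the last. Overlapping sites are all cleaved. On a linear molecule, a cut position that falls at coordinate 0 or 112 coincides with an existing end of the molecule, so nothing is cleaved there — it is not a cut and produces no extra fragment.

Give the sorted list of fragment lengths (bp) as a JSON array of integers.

[4,5,5,5,6,8,10,10,11,14,16,18]

Scan for sites:
  IvoIII AAAGTA/4: at [7, 98] ⇒ [11, 102]
  RvuI GCGATTG/0: at [15, 28, 88] ⇒ [15, 28, 88]
  YnoI (TAGGATCA, off=8): no sites
  FykIX GTGATCTA/8: at [36, 46] ⇒ [44, 54]
  PtaII TAAT/0: at [23, 59, 65, 70] ⇒ [23, 59, 65, 70]

Pooled cuts: [11, 15, 23, 28, 44, 54, 59, 65, 70, 88, 102]

Fragments:
  [0,11): 11 bp
  [11,15): 4 bp
  [15,23): 8 bp
  [23,28): 5 bp
  [28,44): 16 bp
  [44,54): 10 bp
  [54,59): 5 bp
  [59,65): 6 bp
  [65,70): 5 bp
  [70,88): 18 bp
  [88,102): 14 bp
  [102,112): 10 bp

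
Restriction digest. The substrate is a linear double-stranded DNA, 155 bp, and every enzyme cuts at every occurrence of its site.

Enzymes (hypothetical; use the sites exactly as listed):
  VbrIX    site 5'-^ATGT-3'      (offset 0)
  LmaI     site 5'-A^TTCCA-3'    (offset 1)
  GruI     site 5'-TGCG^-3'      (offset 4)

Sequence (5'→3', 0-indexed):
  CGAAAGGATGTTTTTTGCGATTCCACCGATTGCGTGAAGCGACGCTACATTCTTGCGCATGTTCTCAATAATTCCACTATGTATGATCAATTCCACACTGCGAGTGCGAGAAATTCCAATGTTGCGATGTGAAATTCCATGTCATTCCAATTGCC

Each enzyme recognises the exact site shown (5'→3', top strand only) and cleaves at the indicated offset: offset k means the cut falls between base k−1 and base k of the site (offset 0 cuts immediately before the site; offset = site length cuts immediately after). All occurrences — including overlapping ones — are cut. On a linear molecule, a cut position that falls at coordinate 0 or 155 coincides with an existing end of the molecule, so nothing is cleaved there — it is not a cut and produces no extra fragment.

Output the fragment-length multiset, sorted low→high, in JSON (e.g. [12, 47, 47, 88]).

Per-enzyme occurrences:
  VbrIX (ATGT, off=0): starts [7, 58, 78, 118, 126, 138] → cuts [7, 58, 78, 118, 126, 138]
  LmaI (ATTCCA, off=1): starts [19, 70, 89, 112, 133, 143] → cuts [20, 71, 90, 113, 134, 144]
  GruI (TGCG, off=4): starts [15, 30, 53, 98, 104, 122] → cuts [19, 34, 57, 102, 108, 126]

All cut coordinates (distinct, sorted): [7, 19, 20, 34, 57, 58, 71, 78, 90, 102, 108, 113, 118, 126, 134, 138, 144]

Fragments:
  [0,7): 7 bp
  [7,19): 12 bp
  [19,20): 1 bp
  [20,34): 14 bp
  [34,57): 23 bp
  [57,58): 1 bp
  [58,71): 13 bp
  [71,78): 7 bp
  [78,90): 12 bp
  [90,102): 12 bp
  [102,108): 6 bp
  [108,113): 5 bp
  [113,118): 5 bp
  [118,126): 8 bp
  [126,134): 8 bp
  [134,138): 4 bp
  [138,144): 6 bp
  [144,155): 11 bp

[1,1,4,5,5,6,6,7,7,8,8,11,12,12,12,13,14,23]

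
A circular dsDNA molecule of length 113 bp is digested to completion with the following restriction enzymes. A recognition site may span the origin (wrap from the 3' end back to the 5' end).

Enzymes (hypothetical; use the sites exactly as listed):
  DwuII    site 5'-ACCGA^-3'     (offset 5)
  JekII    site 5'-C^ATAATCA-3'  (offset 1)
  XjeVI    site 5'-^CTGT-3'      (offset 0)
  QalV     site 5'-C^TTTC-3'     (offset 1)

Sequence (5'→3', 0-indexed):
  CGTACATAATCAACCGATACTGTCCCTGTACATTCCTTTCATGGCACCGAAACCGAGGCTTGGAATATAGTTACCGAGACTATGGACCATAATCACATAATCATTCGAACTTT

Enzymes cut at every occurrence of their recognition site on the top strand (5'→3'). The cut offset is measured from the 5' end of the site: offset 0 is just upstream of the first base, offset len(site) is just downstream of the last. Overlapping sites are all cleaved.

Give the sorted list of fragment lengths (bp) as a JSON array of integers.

[2,6,6,8,8,11,11,12,14,14,21]

Scan for sites:
  DwuII (ACCGA, off=5): starts [12, 45, 51, 72] → cuts [17, 50, 56, 77]
  JekII (CATAATCA, off=1): starts [4, 87, 95] → cuts [5, 88, 96]
  XjeVI (CTGT, off=0): starts [19, 25] → cuts [19, 25]
  QalV (CTTTC, off=1): starts [35, 109] → cuts [36, 110]

All cut coordinates (distinct, sorted): [5, 17, 19, 25, 36, 50, 56, 77, 88, 96, 110]

Fragment lengths:
  5→17: 12 bp
  17→19: 2 bp
  19→25: 6 bp
  25→36: 11 bp
  36→50: 14 bp
  50→56: 6 bp
  56→77: 21 bp
  77→88: 11 bp
  88→96: 8 bp
  96→110: 14 bp
  110→5 (wrap): 113-110+5 = 8 bp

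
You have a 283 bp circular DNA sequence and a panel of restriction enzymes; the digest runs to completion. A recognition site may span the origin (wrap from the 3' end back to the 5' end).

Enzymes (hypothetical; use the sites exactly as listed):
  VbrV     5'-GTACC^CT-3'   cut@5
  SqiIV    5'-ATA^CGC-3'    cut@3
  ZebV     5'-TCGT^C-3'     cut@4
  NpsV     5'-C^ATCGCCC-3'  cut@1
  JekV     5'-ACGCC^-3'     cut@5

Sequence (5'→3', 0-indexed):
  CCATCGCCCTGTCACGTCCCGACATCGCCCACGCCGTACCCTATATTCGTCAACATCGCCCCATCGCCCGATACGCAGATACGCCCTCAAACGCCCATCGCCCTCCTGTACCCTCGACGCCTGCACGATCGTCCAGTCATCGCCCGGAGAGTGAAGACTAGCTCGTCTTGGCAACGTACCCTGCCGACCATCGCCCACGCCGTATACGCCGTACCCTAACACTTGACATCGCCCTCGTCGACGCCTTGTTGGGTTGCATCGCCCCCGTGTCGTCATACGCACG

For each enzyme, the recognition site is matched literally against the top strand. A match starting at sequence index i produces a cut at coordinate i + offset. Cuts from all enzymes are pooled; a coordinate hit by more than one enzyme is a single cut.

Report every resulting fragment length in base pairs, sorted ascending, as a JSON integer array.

Scan for sites:
  VbrV (GTACCCT, off=5): starts [35, 107, 175, 210] → cuts [40, 112, 180, 215]
  SqiIV (ATACGC, off=3): starts [70, 78, 203, 274] → cuts [73, 81, 206, 277]
  ZebV (TCGTC, off=4): starts [46, 128, 162, 234, 269] → cuts [50, 132, 166, 238, 273]
  NpsV (CATCGCCC, off=1): starts [1, 22, 53, 61, 95, 137, 188, 226, 256] → cuts [2, 23, 54, 62, 96, 138, 189, 227, 257]
  JekV (ACGCC, off=5): starts [30, 80, 90, 116, 196, 205, 240, 280] → cuts [2, 35, 85, 95, 121, 201, 210, 245]

All cut coordinates (distinct, sorted): [2, 23, 35, 40, 50, 54, 62, 73, 81, 85, 95, 96, 112, 121, 132, 138, 166, 180, 189, 201, 206, 210, 215, 227, 238, 245, 257, 273, 277]

Fragment lengths:
  2→23: 21 bp
  23→35: 12 bp
  35→40: 5 bp
  40→50: 10 bp
  50→54: 4 bp
  54→62: 8 bp
  62→73: 11 bp
  73→81: 8 bp
  81→85: 4 bp
  85→95: 10 bp
  95→96: 1 bp
  96→112: 16 bp
  112→121: 9 bp
  121→132: 11 bp
  132→138: 6 bp
  138→166: 28 bp
  166→180: 14 bp
  180→189: 9 bp
  189→201: 12 bp
  201→206: 5 bp
  206→210: 4 bp
  210→215: 5 bp
  215→227: 12 bp
  227→238: 11 bp
  238→245: 7 bp
  245→257: 12 bp
  257→273: 16 bp
  273→277: 4 bp
  277→2 (wrap): 283-277+2 = 8 bp

[1,4,4,4,4,5,5,5,6,7,8,8,8,9,9,10,10,11,11,11,12,12,12,12,14,16,16,21,28]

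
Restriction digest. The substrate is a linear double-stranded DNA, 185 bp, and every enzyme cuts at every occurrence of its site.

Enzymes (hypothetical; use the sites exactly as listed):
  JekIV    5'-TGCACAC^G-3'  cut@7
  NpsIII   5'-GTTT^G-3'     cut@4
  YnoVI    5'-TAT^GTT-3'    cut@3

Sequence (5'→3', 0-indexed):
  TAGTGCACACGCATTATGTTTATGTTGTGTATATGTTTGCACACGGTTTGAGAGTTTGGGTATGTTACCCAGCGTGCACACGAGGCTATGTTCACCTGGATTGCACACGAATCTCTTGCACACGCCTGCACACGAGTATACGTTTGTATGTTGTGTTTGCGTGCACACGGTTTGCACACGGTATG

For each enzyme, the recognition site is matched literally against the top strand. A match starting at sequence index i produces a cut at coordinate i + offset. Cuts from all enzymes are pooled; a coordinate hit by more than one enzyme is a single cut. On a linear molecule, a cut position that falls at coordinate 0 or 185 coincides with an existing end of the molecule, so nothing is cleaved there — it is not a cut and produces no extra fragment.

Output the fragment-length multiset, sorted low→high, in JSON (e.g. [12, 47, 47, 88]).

Scan for sites:
  JekIV TGCACACG/7: at [3, 37, 74, 101, 116, 126, 161, 172] ⇒ [10, 44, 81, 108, 123, 133, 168, 179]
  NpsIII GTTTG/4: at [34, 45, 53, 141, 154, 169] ⇒ [38, 49, 57, 145, 158, 173]
  YnoVI TATGTT/3: at [14, 20, 31, 60, 86, 146] ⇒ [17, 23, 34, 63, 89, 149]

Pooled cuts: [10, 17, 23, 34, 38, 44, 49, 57, 63, 81, 89, 108, 123, 133, 145, 149, 158, 168, 173, 179]

Fragments:
  [0,10): 10 bp
  [10,17): 7 bp
  [17,23): 6 bp
  [23,34): 11 bp
  [34,38): 4 bp
  [38,44): 6 bp
  [44,49): 5 bp
  [49,57): 8 bp
  [57,63): 6 bp
  [63,81): 18 bp
  [81,89): 8 bp
  [89,108): 19 bp
  [108,123): 15 bp
  [123,133): 10 bp
  [133,145): 12 bp
  [145,149): 4 bp
  [149,158): 9 bp
  [158,168): 10 bp
  [168,173): 5 bp
  [173,179): 6 bp
  [179,185): 6 bp

[4,4,5,5,6,6,6,6,6,7,8,8,9,10,10,10,11,12,15,18,19]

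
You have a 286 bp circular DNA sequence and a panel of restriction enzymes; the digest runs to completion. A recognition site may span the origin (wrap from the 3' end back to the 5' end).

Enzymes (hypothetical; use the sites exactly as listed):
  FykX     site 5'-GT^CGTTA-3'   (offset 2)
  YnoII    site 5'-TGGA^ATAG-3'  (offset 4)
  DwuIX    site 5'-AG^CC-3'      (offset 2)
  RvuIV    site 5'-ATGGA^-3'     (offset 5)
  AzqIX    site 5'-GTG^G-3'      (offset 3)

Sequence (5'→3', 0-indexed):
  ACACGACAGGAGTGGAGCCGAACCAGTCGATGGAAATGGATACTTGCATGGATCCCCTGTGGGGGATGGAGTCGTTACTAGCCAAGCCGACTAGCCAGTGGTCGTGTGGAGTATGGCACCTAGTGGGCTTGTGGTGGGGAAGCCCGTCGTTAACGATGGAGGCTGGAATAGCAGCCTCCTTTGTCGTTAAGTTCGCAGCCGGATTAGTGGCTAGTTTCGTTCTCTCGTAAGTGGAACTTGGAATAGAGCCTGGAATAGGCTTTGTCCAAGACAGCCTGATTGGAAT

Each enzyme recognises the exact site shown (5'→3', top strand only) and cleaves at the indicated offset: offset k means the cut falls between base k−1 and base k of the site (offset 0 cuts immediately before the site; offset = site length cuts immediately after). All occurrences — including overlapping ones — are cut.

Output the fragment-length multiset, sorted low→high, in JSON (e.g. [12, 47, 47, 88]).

[2,3,3,5,5,6,6,6,6,6,7,7,8,8,8,9,9,9,9,10,11,12,13,14,17,17,20,24,26]

Per-enzyme occurrences:
  FykX GTCGTTA/2: at [70, 145, 182] ⇒ [72, 147, 184]
  YnoII TGGAATAG/4: at [163, 238, 250] ⇒ [167, 242, 254]
  DwuIX AGCC/2: at [15, 79, 84, 92, 140, 172, 196, 246, 272] ⇒ [17, 81, 86, 94, 142, 174, 198, 248, 274]
  RvuIV ATGGA/5: at [29, 35, 47, 65, 155] ⇒ [34, 40, 52, 70, 160]
  AzqIX GTGG/3: at [11, 58, 97, 105, 122, 130, 133, 206, 230] ⇒ [14, 61, 100, 108, 125, 133, 136, 209, 233]

Pooled cuts: [14, 17, 34, 40, 52, 61, 70, 72, 81, 86, 94, 100, 108, 125, 133, 136, 142, 147, 160, 167, 174, 184, 198, 209, 233, 242, 248, 254, 274]

Fragments:
  14→17: 3 bp
  17→34: 17 bp
  34→40: 6 bp
  40→52: 12 bp
  52→61: 9 bp
  61→70: 9 bp
  70→72: 2 bp
  72→81: 9 bp
  81→86: 5 bp
  86→94: 8 bp
  94→100: 6 bp
  100→108: 8 bp
  108→125: 17 bp
  125→133: 8 bp
  133→136: 3 bp
  136→142: 6 bp
  142→147: 5 bp
  147→160: 13 bp
  160→167: 7 bp
  167→174: 7 bp
  174→184: 10 bp
  184→198: 14 bp
  198→209: 11 bp
  209→233: 24 bp
  233→242: 9 bp
  242→248: 6 bp
  248→254: 6 bp
  254→274: 20 bp
  274→14 (wrap): 286-274+14 = 26 bp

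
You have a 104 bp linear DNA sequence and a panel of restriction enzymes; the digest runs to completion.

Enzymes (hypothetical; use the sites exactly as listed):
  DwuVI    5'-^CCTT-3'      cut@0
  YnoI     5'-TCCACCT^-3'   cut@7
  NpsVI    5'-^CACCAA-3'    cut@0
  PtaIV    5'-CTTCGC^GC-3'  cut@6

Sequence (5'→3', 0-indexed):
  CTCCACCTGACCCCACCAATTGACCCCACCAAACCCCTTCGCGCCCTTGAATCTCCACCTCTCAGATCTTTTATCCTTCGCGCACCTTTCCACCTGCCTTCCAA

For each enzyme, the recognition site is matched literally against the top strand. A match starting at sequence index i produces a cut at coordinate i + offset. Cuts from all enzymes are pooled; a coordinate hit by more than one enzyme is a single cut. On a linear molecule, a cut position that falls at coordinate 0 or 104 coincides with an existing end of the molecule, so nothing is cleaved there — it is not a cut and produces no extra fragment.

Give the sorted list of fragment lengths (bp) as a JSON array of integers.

Scan for sites:
  DwuVI (CCTT, off=0): starts [35, 44, 74, 84, 96] → cuts [35, 44, 74, 84, 96]
  YnoI (TCCACCT, off=7): starts [1, 53, 88] → cuts [8, 60, 95]
  NpsVI (CACCAA, off=0): starts [13, 26] → cuts [13, 26]
  PtaIV (CTTCGCGC, off=6): starts [36, 75] → cuts [42, 81]

Pooled cuts: [8, 13, 26, 35, 42, 44, 60, 74, 81, 84, 95, 96]

Fragments:
  [0,8): 8 bp
  [8,13): 5 bp
  [13,26): 13 bp
  [26,35): 9 bp
  [35,42): 7 bp
  [42,44): 2 bp
  [44,60): 16 bp
  [60,74): 14 bp
  [74,81): 7 bp
  [81,84): 3 bp
  [84,95): 11 bp
  [95,96): 1 bp
  [96,104): 8 bp

[1,2,3,5,7,7,8,8,9,11,13,14,16]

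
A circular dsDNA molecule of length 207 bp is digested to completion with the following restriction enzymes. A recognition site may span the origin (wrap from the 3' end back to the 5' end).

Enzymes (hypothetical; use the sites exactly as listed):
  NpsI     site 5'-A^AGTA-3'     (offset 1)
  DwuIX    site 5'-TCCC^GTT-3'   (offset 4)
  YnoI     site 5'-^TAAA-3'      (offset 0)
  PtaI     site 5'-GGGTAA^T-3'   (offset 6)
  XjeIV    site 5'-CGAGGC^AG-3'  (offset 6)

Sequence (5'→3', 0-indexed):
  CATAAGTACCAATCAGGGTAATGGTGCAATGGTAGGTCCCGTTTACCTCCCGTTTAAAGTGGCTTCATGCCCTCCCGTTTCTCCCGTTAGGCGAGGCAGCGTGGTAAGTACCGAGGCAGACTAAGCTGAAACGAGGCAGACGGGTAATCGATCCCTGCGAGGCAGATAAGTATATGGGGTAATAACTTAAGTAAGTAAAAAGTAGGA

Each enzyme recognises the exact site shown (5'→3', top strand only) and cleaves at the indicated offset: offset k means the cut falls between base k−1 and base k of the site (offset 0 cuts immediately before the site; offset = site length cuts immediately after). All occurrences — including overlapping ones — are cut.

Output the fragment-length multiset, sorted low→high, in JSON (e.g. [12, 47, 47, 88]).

[2,3,4,5,5,7,9,9,10,11,11,11,12,14,16,17,19,20,22]

Per-enzyme occurrences:
  NpsI AAGTA/1: at [3, 105, 167, 188, 192, 199] ⇒ [4, 106, 168, 189, 193, 200]
  DwuIX TCCCGTT/4: at [36, 47, 72, 81] ⇒ [40, 51, 76, 85]
  YnoI TAAA/0: at [54, 195] ⇒ [54, 195]
  PtaI GGGTAAT/6: at [15, 141, 176] ⇒ [21, 147, 182]
  XjeIV CGAGGCAG/6: at [91, 111, 131, 157] ⇒ [97, 117, 137, 163]

All cut coordinates (distinct, sorted): [4, 21, 40, 51, 54, 76, 85, 97, 106, 117, 137, 147, 163, 168, 182, 189, 193, 195, 200]

Fragment lengths:
  4→21: 17 bp
  21→40: 19 bp
  40→51: 11 bp
  51→54: 3 bp
  54→76: 22 bp
  76→85: 9 bp
  85→97: 12 bp
  97→106: 9 bp
  106→117: 11 bp
  117→137: 20 bp
  137→147: 10 bp
  147→163: 16 bp
  163→168: 5 bp
  168→182: 14 bp
  182→189: 7 bp
  189→193: 4 bp
  193→195: 2 bp
  195→200: 5 bp
  200→4 (wrap): 207-200+4 = 11 bp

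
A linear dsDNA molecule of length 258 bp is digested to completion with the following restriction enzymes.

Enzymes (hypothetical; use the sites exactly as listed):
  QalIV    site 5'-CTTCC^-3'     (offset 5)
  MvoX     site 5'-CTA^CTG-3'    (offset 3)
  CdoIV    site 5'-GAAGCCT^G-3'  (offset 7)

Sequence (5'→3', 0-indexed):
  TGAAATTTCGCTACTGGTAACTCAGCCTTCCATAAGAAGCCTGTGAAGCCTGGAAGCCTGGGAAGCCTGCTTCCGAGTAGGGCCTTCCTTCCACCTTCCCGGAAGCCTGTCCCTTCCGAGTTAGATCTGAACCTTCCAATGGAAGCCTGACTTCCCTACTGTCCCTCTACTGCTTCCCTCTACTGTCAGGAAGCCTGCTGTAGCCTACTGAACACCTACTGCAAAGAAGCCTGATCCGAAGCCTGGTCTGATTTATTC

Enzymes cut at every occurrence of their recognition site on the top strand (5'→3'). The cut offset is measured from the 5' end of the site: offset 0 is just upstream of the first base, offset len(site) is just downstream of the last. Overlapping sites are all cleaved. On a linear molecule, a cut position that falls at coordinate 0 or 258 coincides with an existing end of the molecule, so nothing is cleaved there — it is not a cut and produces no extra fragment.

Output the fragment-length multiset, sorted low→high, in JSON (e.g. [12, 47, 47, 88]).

[3,4,5,6,7,7,8,8,9,9,9,9,11,11,11,11,11,12,13,14,14,14,14,18,20]

Per-enzyme occurrences:
  QalIV (CTTCC, off=5): starts [26, 69, 83, 87, 94, 112, 132, 150, 172] → cuts [31, 74, 88, 92, 99, 117, 137, 155, 177]
  MvoX (CTACTG, off=3): starts [10, 155, 166, 179, 204, 215] → cuts [13, 158, 169, 182, 207, 218]
  CdoIV (GAAGCCTG, off=7): starts [35, 44, 52, 61, 101, 141, 189, 225, 237] → cuts [42, 51, 59, 68, 108, 148, 196, 232, 244]

Pooled cuts: [13, 31, 42, 51, 59, 68, 74, 88, 92, 99, 108, 117, 137, 148, 155, 158, 169, 177, 182, 196, 207, 218, 232, 244]

Fragments:
  [0,13): 13 bp
  [13,31): 18 bp
  [31,42): 11 bp
  [42,51): 9 bp
  [51,59): 8 bp
  [59,68): 9 bp
  [68,74): 6 bp
  [74,88): 14 bp
  [88,92): 4 bp
  [92,99): 7 bp
  [99,108): 9 bp
  [108,117): 9 bp
  [117,137): 20 bp
  [137,148): 11 bp
  [148,155): 7 bp
  [155,158): 3 bp
  [158,169): 11 bp
  [169,177): 8 bp
  [177,182): 5 bp
  [182,196): 14 bp
  [196,207): 11 bp
  [207,218): 11 bp
  [218,232): 14 bp
  [232,244): 12 bp
  [244,258): 14 bp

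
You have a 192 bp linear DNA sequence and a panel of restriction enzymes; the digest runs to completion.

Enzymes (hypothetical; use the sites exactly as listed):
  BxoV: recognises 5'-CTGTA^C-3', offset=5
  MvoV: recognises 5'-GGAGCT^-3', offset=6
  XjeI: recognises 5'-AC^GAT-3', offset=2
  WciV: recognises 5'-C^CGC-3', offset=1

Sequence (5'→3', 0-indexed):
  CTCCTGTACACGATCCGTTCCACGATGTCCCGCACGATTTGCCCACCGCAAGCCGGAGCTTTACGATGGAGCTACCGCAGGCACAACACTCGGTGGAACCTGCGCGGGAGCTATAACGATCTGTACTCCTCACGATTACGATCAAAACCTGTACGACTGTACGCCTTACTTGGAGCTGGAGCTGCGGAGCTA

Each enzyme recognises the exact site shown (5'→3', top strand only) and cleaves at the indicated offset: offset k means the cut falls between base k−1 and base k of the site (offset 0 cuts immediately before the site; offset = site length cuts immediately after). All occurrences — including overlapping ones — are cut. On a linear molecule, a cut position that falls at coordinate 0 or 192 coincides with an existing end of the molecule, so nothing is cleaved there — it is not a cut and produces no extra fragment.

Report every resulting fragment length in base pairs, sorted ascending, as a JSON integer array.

Scan for sites:
  BxoV (CTGTAC, off=5): starts [3, 120, 148, 156] → cuts [8, 125, 153, 161]
  MvoV (GGAGCT, off=6): starts [54, 67, 106, 171, 177, 185] → cuts [60, 73, 112, 177, 183, 191]
  XjeI (ACGAT, off=2): starts [9, 21, 33, 62, 115, 131, 137] → cuts [11, 23, 35, 64, 117, 133, 139]
  WciV (CCGC, off=1): starts [29, 45, 74] → cuts [30, 46, 75]

All cut coordinates (distinct, sorted): [8, 11, 23, 30, 35, 46, 60, 64, 73, 75, 112, 117, 125, 133, 139, 153, 161, 177, 183, 191]

Fragment lengths:
  [0,8): 8 bp
  [8,11): 3 bp
  [11,23): 12 bp
  [23,30): 7 bp
  [30,35): 5 bp
  [35,46): 11 bp
  [46,60): 14 bp
  [60,64): 4 bp
  [64,73): 9 bp
  [73,75): 2 bp
  [75,112): 37 bp
  [112,117): 5 bp
  [117,125): 8 bp
  [125,133): 8 bp
  [133,139): 6 bp
  [139,153): 14 bp
  [153,161): 8 bp
  [161,177): 16 bp
  [177,183): 6 bp
  [183,191): 8 bp
  [191,192): 1 bp

[1,2,3,4,5,5,6,6,7,8,8,8,8,8,9,11,12,14,14,16,37]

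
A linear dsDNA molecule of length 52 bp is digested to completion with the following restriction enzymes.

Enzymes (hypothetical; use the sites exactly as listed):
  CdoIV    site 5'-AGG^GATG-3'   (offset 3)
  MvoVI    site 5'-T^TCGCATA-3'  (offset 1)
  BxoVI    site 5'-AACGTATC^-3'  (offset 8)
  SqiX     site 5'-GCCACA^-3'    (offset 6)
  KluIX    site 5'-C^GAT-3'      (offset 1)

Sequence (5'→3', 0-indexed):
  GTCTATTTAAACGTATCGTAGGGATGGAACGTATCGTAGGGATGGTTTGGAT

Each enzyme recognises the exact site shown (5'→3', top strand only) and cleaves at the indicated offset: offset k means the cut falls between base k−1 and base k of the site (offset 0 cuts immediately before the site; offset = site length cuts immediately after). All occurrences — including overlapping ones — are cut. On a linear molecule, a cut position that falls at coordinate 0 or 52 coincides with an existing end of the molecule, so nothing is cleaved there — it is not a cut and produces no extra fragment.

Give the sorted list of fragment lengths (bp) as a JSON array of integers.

Per-enzyme occurrences:
  CdoIV AGGGATG/3: at [19, 37] ⇒ [22, 40]
  MvoVI (TTCGCATA, off=1): no sites
  BxoVI AACGTATC/8: at [9, 27] ⇒ [17, 35]
  SqiX (GCCACA, off=6): no sites
  KluIX (CGAT, off=1): no sites

All cut coordinates (distinct, sorted): [17, 22, 35, 40]

Fragment lengths:
  [0,17): 17 bp
  [17,22): 5 bp
  [22,35): 13 bp
  [35,40): 5 bp
  [40,52): 12 bp

[5,5,12,13,17]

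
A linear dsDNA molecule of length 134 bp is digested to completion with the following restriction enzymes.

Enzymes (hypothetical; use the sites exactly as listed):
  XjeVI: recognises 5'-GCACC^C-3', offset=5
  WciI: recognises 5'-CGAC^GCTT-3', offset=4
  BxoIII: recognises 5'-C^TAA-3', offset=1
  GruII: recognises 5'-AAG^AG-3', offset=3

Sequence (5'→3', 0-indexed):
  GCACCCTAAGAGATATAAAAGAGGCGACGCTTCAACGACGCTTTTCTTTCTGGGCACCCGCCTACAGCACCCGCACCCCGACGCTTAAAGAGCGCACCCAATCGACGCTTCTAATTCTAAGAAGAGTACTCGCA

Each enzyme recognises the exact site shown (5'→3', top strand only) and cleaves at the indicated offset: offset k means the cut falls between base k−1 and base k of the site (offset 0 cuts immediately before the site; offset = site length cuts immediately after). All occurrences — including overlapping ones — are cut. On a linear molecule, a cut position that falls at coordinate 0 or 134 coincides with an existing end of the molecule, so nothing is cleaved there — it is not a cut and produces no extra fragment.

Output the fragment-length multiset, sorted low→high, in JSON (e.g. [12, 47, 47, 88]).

Per-enzyme occurrences:
  XjeVI GCACCC/5: at [0, 53, 66, 72, 93] ⇒ [5, 58, 71, 77, 98]
  WciI CGACGCTT/4: at [24, 35, 78, 102] ⇒ [28, 39, 82, 106]
  BxoIII CTAA/1: at [5, 110, 116] ⇒ [6, 111, 117]
  GruII AAGAG/3: at [7, 18, 87, 121] ⇒ [10, 21, 90, 124]

All cut coordinates (distinct, sorted): [5, 6, 10, 21, 28, 39, 58, 71, 77, 82, 90, 98, 106, 111, 117, 124]

Fragment lengths:
  [0,5): 5 bp
  [5,6): 1 bp
  [6,10): 4 bp
  [10,21): 11 bp
  [21,28): 7 bp
  [28,39): 11 bp
  [39,58): 19 bp
  [58,71): 13 bp
  [71,77): 6 bp
  [77,82): 5 bp
  [82,90): 8 bp
  [90,98): 8 bp
  [98,106): 8 bp
  [106,111): 5 bp
  [111,117): 6 bp
  [117,124): 7 bp
  [124,134): 10 bp

[1,4,5,5,5,6,6,7,7,8,8,8,10,11,11,13,19]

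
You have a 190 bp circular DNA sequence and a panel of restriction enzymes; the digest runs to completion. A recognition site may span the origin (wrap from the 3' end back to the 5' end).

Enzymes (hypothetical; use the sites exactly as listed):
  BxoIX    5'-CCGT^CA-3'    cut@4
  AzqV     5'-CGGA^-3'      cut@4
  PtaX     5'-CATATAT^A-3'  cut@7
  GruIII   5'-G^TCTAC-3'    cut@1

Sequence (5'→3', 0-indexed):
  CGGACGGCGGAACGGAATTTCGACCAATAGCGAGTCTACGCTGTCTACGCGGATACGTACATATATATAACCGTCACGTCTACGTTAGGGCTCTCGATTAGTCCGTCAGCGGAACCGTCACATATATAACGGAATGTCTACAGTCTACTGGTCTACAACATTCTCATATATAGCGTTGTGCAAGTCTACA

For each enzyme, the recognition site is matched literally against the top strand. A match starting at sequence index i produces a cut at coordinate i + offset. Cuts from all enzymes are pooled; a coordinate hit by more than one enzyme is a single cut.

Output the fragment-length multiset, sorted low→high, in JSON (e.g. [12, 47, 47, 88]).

Per-enzyme occurrences:
  BxoIX CCGTCA/4: at [70, 102, 114] ⇒ [74, 106, 118]
  AzqV CGGA/4: at [0, 7, 12, 49, 109, 129] ⇒ [4, 11, 16, 53, 113, 133]
  PtaX CATATATA/7: at [59, 120, 164] ⇒ [66, 127, 171]
  GruIII GTCTAC/1: at [33, 42, 77, 135, 142, 150, 183] ⇒ [34, 43, 78, 136, 143, 151, 184]

All cut coordinates (distinct, sorted): [4, 11, 16, 34, 43, 53, 66, 74, 78, 106, 113, 118, 127, 133, 136, 143, 151, 171, 184]

Fragment lengths:
  4→11: 7 bp
  11→16: 5 bp
  16→34: 18 bp
  34→43: 9 bp
  43→53: 10 bp
  53→66: 13 bp
  66→74: 8 bp
  74→78: 4 bp
  78→106: 28 bp
  106→113: 7 bp
  113→118: 5 bp
  118→127: 9 bp
  127→133: 6 bp
  133→136: 3 bp
  136→143: 7 bp
  143→151: 8 bp
  151→171: 20 bp
  171→184: 13 bp
  184→4 (wrap): 190-184+4 = 10 bp

[3,4,5,5,6,7,7,7,8,8,9,9,10,10,13,13,18,20,28]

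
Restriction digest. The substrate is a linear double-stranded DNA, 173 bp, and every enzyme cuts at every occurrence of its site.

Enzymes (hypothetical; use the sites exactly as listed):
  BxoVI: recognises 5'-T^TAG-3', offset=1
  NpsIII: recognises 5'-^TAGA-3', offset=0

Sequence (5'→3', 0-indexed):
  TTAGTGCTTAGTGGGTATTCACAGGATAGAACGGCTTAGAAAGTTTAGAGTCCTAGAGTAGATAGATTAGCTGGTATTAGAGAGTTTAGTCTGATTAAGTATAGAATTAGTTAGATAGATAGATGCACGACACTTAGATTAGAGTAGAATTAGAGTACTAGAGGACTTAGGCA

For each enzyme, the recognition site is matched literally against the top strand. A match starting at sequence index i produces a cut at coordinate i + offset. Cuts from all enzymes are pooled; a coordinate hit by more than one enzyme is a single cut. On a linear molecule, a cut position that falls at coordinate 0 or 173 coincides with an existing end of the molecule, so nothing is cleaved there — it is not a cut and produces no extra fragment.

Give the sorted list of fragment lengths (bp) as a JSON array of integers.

Per-enzyme occurrences:
  BxoVI TTAG/1: at [0, 7, 35, 44, 66, 76, 85, 106, 110, 133, 138, 149, 166] ⇒ [1, 8, 36, 45, 67, 77, 86, 107, 111, 134, 139, 150, 167]
  NpsIII TAGA/0: at [26, 36, 45, 53, 58, 62, 77, 101, 111, 115, 119, 134, 139, 144, 150, 158] ⇒ [26, 36, 45, 53, 58, 62, 77, 101, 111, 115, 119, 134, 139, 144, 150, 158]

All cut coordinates (distinct, sorted): [1, 8, 26, 36, 45, 53, 58, 62, 67, 77, 86, 101, 107, 111, 115, 119, 134, 139, 144, 150, 158, 167]

Fragments:
  [0,1): 1 bp
  [1,8): 7 bp
  [8,26): 18 bp
  [26,36): 10 bp
  [36,45): 9 bp
  [45,53): 8 bp
  [53,58): 5 bp
  [58,62): 4 bp
  [62,67): 5 bp
  [67,77): 10 bp
  [77,86): 9 bp
  [86,101): 15 bp
  [101,107): 6 bp
  [107,111): 4 bp
  [111,115): 4 bp
  [115,119): 4 bp
  [119,134): 15 bp
  [134,139): 5 bp
  [139,144): 5 bp
  [144,150): 6 bp
  [150,158): 8 bp
  [158,167): 9 bp
  [167,173): 6 bp

[1,4,4,4,4,5,5,5,5,6,6,6,7,8,8,9,9,9,10,10,15,15,18]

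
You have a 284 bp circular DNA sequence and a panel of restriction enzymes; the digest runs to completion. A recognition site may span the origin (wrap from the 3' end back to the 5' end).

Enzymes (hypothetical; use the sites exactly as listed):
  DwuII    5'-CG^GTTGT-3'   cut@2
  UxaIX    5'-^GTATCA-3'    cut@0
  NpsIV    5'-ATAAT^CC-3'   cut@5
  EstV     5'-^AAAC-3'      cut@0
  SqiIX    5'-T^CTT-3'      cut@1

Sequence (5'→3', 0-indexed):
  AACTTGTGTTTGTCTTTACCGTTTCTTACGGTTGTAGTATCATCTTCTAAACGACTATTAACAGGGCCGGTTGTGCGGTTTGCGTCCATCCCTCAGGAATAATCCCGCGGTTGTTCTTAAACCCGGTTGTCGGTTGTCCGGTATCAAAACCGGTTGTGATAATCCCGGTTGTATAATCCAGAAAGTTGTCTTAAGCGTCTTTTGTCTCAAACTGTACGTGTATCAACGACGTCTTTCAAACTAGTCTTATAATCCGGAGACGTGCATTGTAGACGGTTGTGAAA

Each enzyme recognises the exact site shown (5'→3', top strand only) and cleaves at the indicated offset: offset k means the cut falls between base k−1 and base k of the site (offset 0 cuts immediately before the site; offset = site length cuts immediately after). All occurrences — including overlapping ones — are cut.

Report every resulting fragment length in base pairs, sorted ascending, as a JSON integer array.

Scan for sites:
  DwuII (CGGTTGT, off=2): starts [28, 67, 107, 123, 130, 150, 165, 273] → cuts [30, 69, 109, 125, 132, 152, 167, 275]
  UxaIX (GTATCA, off=0): starts [36, 140, 219] → cuts [36, 140, 219]
  NpsIV (ATAATCC, off=5): starts [98, 158, 172, 248] → cuts [103, 163, 177, 253]
  EstV (AAAC, off=0): starts [48, 118, 146, 208, 237, 283] → cuts [48, 118, 146, 208, 237, 283]
  SqiIX (TCTT, off=1): starts [12, 23, 42, 114, 188, 197, 231, 244] → cuts [13, 24, 43, 115, 189, 198, 232, 245]

Pooled cuts: [13, 24, 30, 36, 43, 48, 69, 103, 109, 115, 118, 125, 132, 140, 146, 152, 163, 167, 177, 189, 198, 208, 219, 232, 237, 245, 253, 275, 283]

Fragments:
  13→24: 11 bp
  24→30: 6 bp
  30→36: 6 bp
  36→43: 7 bp
  43→48: 5 bp
  48→69: 21 bp
  69→103: 34 bp
  103→109: 6 bp
  109→115: 6 bp
  115→118: 3 bp
  118→125: 7 bp
  125→132: 7 bp
  132→140: 8 bp
  140→146: 6 bp
  146→152: 6 bp
  152→163: 11 bp
  163→167: 4 bp
  167→177: 10 bp
  177→189: 12 bp
  189→198: 9 bp
  198→208: 10 bp
  208→219: 11 bp
  219→232: 13 bp
  232→237: 5 bp
  237→245: 8 bp
  245→253: 8 bp
  253→275: 22 bp
  275→283: 8 bp
  283→13 (wrap): 284-283+13 = 14 bp

[3,4,5,5,6,6,6,6,6,6,7,7,7,8,8,8,8,9,10,10,11,11,11,12,13,14,21,22,34]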